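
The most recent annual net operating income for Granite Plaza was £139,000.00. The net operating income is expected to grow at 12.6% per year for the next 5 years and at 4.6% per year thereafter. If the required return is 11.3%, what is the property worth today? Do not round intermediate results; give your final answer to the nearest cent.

D_1 = 156514.00000
D_2 = 176234.76400
D_3 = 198440.34426
D_4 = 223443.82764
D_5 = 251597.74992
Terminal value at year 5: TV = D_5×(1+g_2)/(r−g_2) = 263171.24642/0.067 = 3927929.05105
P_0 = D_1/(1+r)^1 + D_2/(1+r)^2 + D_3/(1+r)^3 + D_4/(1+r)^4 + D_5/(1+r)^5 + TV/(1+r)^5
    = 140623.53998 + 142266.04314 + 143927.73098 + 145608.82757 + 147309.55961 + 2299788.04997 = 3019523.75125

£3019523.75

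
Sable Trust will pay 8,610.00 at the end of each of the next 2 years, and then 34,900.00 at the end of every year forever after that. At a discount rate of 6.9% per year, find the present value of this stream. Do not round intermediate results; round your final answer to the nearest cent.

PV of 2-year annuity: 8,610.00 × [1 − (1+0.069)^−2] / 0.069 = 15588.64014
Perpetuity value at year 2: 34,900.00 / 0.069 = 505797.10145
PV of perpetuity: 505797.10145 / (1+0.069)^2 = 442609.69831
Total PV = 15588.64014 + 442609.69831 = 458198.33845

458198.34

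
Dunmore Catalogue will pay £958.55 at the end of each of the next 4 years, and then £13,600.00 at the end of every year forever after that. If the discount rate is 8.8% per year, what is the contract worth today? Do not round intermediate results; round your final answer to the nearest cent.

PV of 4-year annuity: £958.55 × [1 − (1+0.088)^−4] / 0.088 = 3119.11516
Perpetuity value at year 4: £13,600.00 / 0.088 = 154545.45455
PV of perpetuity: 154545.45455 / (1+0.088)^4 = 110291.14737
Total PV = 3119.11516 + 110291.14737 = 113410.26253

£113410.26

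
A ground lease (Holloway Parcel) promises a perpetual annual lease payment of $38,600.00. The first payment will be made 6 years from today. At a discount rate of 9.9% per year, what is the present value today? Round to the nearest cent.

$243200.04

Value at end of year 5: C / r = $38,600.00 / 0.099 = $389,898.9899
Discount to today: PV = $389,898.9899 / (1 + 0.099)^5 = $389,898.9899 / 1.603203 = $243,200.04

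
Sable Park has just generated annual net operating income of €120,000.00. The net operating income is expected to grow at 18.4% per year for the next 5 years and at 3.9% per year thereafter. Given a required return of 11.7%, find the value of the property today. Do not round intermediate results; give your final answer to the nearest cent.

€2855921.94

D_1 = 142080.00000
D_2 = 168222.72000
D_3 = 199175.70048
D_4 = 235824.02937
D_5 = 279215.65077
Terminal value at year 5: TV = D_5×(1+g_2)/(r−g_2) = 290105.06115/0.078 = 3719295.65580
P_0 = D_1/(1+r)^1 + D_2/(1+r)^2 + D_3/(1+r)^3 + D_4/(1+r)^4 + D_5/(1+r)^5 + TV/(1+r)^5
    = 127197.85139 + 134827.44498 + 142914.67758 + 151486.99933 + 160573.50690 + 2138921.45733 = 2855921.93751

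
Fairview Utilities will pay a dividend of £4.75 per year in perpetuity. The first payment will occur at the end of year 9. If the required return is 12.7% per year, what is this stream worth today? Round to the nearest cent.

£14.37

Value at end of year 8: C / r = £4.75 / 0.127 = £37.4016
Discount to today: PV = £37.4016 / (1 + 0.127)^8 = £37.4016 / 2.602504 = £14.37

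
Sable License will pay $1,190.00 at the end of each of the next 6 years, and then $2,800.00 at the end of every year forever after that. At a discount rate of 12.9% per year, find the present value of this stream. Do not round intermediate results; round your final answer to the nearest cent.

$15251.41

PV of 6-year annuity: $1,190.00 × [1 − (1+0.129)^−6] / 0.129 = 4770.36122
Perpetuity value at year 6: $2,800.00 / 0.129 = 21705.42636
PV of perpetuity: 21705.42636 / (1+0.129)^6 = 10481.04702
Total PV = 4770.36122 + 10481.04702 = 15251.40824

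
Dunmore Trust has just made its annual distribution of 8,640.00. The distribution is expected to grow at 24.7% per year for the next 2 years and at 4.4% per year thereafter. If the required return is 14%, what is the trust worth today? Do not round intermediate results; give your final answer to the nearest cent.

D_1 = 10774.08000
D_2 = 13435.27776
Terminal value at year 2: TV = D_2×(1+g_2)/(r−g_2) = 14026.42998/0.096 = 146108.64564
P_0 = D_1/(1+r)^1 + D_2/(1+r)^2 + TV/(1+r)^2
    = 9450.94737 + 10338.00997 + 112425.85845 = 132214.81579

132214.82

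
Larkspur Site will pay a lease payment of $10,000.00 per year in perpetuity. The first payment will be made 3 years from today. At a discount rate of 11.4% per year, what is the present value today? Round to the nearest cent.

Value at end of year 2: C / r = $10,000.00 / 0.114 = $87,719.2982
Discount to today: PV = $87,719.2982 / (1 + 0.114)^2 = $87,719.2982 / 1.240996 = $70,684.59

$70684.59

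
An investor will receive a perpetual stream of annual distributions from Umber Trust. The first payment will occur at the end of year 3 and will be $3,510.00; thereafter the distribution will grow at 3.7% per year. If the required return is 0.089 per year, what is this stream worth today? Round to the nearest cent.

$56917.79

Value at end of year 2: C₁ / (r − g) = $3,510.00 / (0.089 − 0.037) = $67,500.0000
Discount to today: PV = $67,500.0000 / (1 + 0.089)^2 = $67,500.0000 / 1.185921 = $56,917.79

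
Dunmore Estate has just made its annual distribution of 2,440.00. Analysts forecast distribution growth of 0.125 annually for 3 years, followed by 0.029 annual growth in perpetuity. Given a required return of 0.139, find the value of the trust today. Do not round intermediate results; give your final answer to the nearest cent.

D_1 = 2745.00000
D_2 = 3088.12500
D_3 = 3474.14062
Terminal value at year 3: TV = D_3×(1+g_2)/(r−g_2) = 3574.89070/0.11 = 32499.00639
P_0 = D_1/(1+r)^1 + D_2/(1+r)^2 + D_3/(1+r)^3 + TV/(1+r)^3
    = 2410.00878 + 2380.38620 + 2351.12772 + 21993.73110 = 29135.25380

29135.25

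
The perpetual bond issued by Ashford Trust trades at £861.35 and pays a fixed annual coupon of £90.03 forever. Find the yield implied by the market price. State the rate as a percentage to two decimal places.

P = C/r ⇒ r = C/P = £90.03/£861.35 = 0.104522

10.45%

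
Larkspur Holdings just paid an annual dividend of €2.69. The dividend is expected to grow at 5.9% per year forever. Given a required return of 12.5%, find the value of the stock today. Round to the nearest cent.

€43.16

D₁ = D₀ × (1 + g) = €2.69 × 1.059 = €2.8487
Growing perpetuity: P = D₁ / (r − g) = €2.8487 / (0.125 − 0.059) = €43.16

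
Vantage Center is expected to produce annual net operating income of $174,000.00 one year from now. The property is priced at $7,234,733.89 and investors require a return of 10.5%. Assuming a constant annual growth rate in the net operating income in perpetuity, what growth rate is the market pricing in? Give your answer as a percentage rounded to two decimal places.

8.09%

P = D₁/(r−g) ⇒ g = r − D₁/P = 0.105 − $174,000.00/$7,234,733.89 = 0.080949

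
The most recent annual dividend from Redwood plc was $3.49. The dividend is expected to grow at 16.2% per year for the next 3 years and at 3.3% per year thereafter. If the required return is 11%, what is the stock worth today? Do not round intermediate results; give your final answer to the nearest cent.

$65.20

D_1 = 4.05538
D_2 = 4.71235
D_3 = 5.47575
Terminal value at year 3: TV = D_3×(1+g_2)/(r−g_2) = 5.65645/0.077 = 73.46042
P_0 = D_1/(1+r)^1 + D_2/(1+r)^2 + D_3/(1+r)^3 + TV/(1+r)^3
    = 3.65350 + 3.82465 + 4.00382 + 53.71363 = 65.19559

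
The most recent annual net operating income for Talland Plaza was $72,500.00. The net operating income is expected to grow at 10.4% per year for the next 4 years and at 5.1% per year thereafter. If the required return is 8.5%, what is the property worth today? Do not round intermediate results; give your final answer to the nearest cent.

$2705175.35

D_1 = 80040.00000
D_2 = 88364.16000
D_3 = 97554.03264
D_4 = 107699.65203
Terminal value at year 4: TV = D_4×(1+g_2)/(r−g_2) = 113192.33429/0.034 = 3329186.30260
P_0 = D_1/(1+r)^1 + D_2/(1+r)^2 + D_3/(1+r)^3 + D_4/(1+r)^4 + TV/(1+r)^4
    = 73769.58525 + 75061.40288 + 76375.84219 + 77713.29933 + 2402255.22349 = 2705175.35314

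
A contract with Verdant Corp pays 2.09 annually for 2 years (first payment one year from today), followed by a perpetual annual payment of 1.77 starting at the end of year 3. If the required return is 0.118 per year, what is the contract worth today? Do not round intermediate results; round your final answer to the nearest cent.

PV of 2-year annuity: 2.09 × [1 − (1+0.118)^−2] / 0.118 = 3.54151
Perpetuity value at year 2: 1.77 / 0.118 = 15.00000
PV of perpetuity: 15.00000 / (1+0.118)^2 = 12.00073
Total PV = 3.54151 + 12.00073 = 15.54224

15.54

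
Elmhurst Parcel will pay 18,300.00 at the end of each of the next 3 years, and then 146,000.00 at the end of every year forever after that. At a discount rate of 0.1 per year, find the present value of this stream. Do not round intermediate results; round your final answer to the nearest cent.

PV of 3-year annuity: 18,300.00 × [1 − (1+0.1)^−3] / 0.1 = 45509.39144
Perpetuity value at year 3: 146,000.00 / 0.1 = 1460000.00000
PV of perpetuity: 1460000.00000 / (1+0.1)^3 = 1096919.60932
Total PV = 45509.39144 + 1096919.60932 = 1142429.00075

1142429.00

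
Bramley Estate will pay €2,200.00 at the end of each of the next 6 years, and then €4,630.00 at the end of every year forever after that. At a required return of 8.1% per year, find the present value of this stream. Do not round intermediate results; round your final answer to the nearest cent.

PV of 6-year annuity: €2,200.00 × [1 − (1+0.081)^−6] / 0.081 = 10139.55550
Perpetuity value at year 6: €4,630.00 / 0.081 = 57160.49383
PV of perpetuity: 57160.49383 / (1+0.081)^6 = 35821.33840
Total PV = 10139.55550 + 35821.33840 = 45960.89389

€45960.89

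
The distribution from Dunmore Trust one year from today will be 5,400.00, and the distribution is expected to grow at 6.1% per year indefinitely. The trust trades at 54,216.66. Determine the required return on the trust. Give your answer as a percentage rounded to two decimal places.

P = D₁/(r − g) ⇒ r = D₁/P + g = 5,400.0000/54,216.66 + 0.061 = 0.099600 + 0.061 = 0.160600

16.06%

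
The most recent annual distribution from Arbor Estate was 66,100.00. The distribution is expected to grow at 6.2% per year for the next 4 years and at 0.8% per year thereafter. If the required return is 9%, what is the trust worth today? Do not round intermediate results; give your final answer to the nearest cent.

980068.47

D_1 = 70198.20000
D_2 = 74550.48840
D_3 = 79172.61868
D_4 = 84081.32104
Terminal value at year 4: TV = D_4×(1+g_2)/(r−g_2) = 84753.97161/0.082 = 1033585.01960
P_0 = D_1/(1+r)^1 + D_2/(1+r)^2 + D_3/(1+r)^3 + D_4/(1+r)^4 + TV/(1+r)^4
    = 64402.01835 + 62747.65457 + 61135.78822 + 59565.32760 + 732217.68567 = 980068.47441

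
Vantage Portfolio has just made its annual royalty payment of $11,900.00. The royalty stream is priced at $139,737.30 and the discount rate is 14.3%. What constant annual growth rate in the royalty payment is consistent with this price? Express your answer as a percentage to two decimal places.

5.33%

P = D₀(1+g)/(r−g) ⇒ P(r−g) = D₀(1+g) ⇒ g(P+D₀) = P·r − D₀
g = (P·r − D₀)/(P + D₀) = ($139,737.30×0.143 − $11,900.00) / ($139,737.30 + $11,900.00) = 0.053301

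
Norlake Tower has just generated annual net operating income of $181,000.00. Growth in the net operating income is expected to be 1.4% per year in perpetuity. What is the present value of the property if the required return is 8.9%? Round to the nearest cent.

$2447120.00

D₁ = D₀ × (1 + g) = $181,000.00 × 1.014 = $183,534.0000
Growing perpetuity: P = D₁ / (r − g) = $183,534.0000 / (0.089 − 0.014) = $2,447,120.00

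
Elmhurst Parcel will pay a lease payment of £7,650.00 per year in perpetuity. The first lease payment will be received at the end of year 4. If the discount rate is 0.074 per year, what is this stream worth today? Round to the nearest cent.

Value at end of year 3: C / r = £7,650.00 / 0.074 = £103,378.3784
Discount to today: PV = £103,378.3784 / (1 + 0.074)^3 = £103,378.3784 / 1.238833 = £83,448.18

£83448.18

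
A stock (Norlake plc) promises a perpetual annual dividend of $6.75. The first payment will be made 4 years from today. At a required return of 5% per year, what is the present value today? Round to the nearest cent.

$116.62

Value at end of year 3: C / r = $6.75 / 0.05 = $135.0000
Discount to today: PV = $135.0000 / (1 + 0.05)^3 = $135.0000 / 1.157625 = $116.62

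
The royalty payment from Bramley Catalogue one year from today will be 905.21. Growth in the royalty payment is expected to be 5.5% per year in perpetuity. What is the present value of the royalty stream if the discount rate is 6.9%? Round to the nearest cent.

64657.86

Growing perpetuity: P = D₁ / (r − g) = 905.2100 / (0.069 − 0.055) = 64,657.86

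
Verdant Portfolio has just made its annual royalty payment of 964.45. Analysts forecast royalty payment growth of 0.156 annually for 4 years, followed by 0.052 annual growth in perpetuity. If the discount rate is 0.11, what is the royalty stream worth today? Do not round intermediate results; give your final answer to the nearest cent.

D_1 = 1114.90420
D_2 = 1288.82926
D_3 = 1489.88662
D_4 = 1722.30893
Terminal value at year 4: TV = D_4×(1+g_2)/(r−g_2) = 1811.86900/0.058 = 31239.12062
P_0 = D_1/(1+r)^1 + D_2/(1+r)^2 + D_3/(1+r)^3 + D_4/(1+r)^4 + TV/(1+r)^4
    = 1004.41820 + 1046.04274 + 1089.39225 + 1134.53824 + 20578.17636 = 24852.56779

24852.57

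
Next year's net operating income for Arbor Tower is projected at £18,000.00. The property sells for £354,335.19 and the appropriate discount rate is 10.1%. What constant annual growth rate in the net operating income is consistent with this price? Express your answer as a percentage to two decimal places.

5.02%

P = D₁/(r−g) ⇒ g = r − D₁/P = 0.101 − £18,000.00/£354,335.19 = 0.050201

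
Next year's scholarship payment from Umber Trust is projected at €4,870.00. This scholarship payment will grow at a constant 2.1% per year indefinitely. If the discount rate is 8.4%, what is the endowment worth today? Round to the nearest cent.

€77301.59

Growing perpetuity: P = D₁ / (r − g) = €4,870.0000 / (0.084 − 0.021) = €77,301.59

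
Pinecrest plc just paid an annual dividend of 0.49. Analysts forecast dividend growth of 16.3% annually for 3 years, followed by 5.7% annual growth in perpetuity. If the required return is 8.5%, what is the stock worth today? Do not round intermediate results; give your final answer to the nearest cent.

24.47

D_1 = 0.56987
D_2 = 0.66276
D_3 = 0.77079
Terminal value at year 3: TV = D_3×(1+g_2)/(r−g_2) = 0.81472/0.028 = 29.09727
P_0 = D_1/(1+r)^1 + D_2/(1+r)^2 + D_3/(1+r)^3 + TV/(1+r)^3
    = 0.52523 + 0.56298 + 0.60346 + 22.78048 = 24.47215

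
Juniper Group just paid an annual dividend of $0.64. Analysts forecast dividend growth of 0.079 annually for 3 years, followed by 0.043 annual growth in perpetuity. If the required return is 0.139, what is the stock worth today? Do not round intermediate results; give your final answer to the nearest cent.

D_1 = 0.69056
D_2 = 0.74511
D_3 = 0.80398
Terminal value at year 3: TV = D_3×(1+g_2)/(r−g_2) = 0.83855/0.096 = 8.73489
P_0 = D_1/(1+r)^1 + D_2/(1+r)^2 + D_3/(1+r)^3 + TV/(1+r)^3
    = 0.60629 + 0.57435 + 0.54409 + 5.91134 = 7.63607

$7.64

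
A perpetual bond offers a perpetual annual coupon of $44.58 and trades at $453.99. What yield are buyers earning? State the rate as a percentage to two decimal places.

P = C/r ⇒ r = C/P = $44.58/$453.99 = 0.098196

9.82%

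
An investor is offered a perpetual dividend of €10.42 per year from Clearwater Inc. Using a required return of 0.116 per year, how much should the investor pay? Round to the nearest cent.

€89.83

Level perpetuity: PV = C / r = €10.42 / 0.116 = €89.83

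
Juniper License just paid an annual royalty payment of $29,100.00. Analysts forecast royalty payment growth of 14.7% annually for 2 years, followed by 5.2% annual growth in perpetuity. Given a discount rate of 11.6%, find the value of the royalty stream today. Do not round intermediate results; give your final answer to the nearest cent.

$565921.74

D_1 = 33377.70000
D_2 = 38284.22190
Terminal value at year 2: TV = D_2×(1+g_2)/(r−g_2) = 40275.00144/0.064 = 629296.89748
P_0 = D_1/(1+r)^1 + D_2/(1+r)^2 + TV/(1+r)^2
    = 29908.33333 + 30739.12037 + 505274.29109 = 565921.74479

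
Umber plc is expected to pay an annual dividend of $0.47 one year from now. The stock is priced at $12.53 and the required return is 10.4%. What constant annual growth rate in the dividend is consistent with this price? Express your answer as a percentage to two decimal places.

6.65%

P = D₁/(r−g) ⇒ g = r − D₁/P = 0.104 − $0.47/$12.53 = 0.066490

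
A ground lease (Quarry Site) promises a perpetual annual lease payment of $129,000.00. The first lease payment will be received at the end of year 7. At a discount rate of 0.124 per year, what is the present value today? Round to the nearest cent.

Value at end of year 6: C / r = $129,000.00 / 0.124 = $1,040,322.5806
Discount to today: PV = $1,040,322.5806 / (1 + 0.124)^6 = $1,040,322.5806 / 2.016498 = $515,905.50

$515905.50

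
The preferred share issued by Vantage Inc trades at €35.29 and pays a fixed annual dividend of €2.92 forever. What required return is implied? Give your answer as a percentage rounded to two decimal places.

P = C/r ⇒ r = C/P = €2.92/€35.29 = 0.082743

8.27%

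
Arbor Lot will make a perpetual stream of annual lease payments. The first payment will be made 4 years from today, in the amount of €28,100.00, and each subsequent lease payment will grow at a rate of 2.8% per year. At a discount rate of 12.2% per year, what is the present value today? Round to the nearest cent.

€211641.04

Value at end of year 3: C₁ / (r − g) = €28,100.00 / (0.122 − 0.028) = €298,936.1702
Discount to today: PV = €298,936.1702 / (1 + 0.122)^3 = €298,936.1702 / 1.412468 = €211,641.04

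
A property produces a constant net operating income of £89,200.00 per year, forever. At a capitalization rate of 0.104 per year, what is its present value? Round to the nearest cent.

£857692.31

Level perpetuity: PV = C / r = £89,200.00 / 0.104 = £857,692.31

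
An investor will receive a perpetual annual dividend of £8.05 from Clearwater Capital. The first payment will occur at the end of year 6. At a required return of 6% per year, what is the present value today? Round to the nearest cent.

£100.26

Value at end of year 5: C / r = £8.05 / 0.06 = £134.1667
Discount to today: PV = £134.1667 / (1 + 0.06)^5 = £134.1667 / 1.338226 = £100.26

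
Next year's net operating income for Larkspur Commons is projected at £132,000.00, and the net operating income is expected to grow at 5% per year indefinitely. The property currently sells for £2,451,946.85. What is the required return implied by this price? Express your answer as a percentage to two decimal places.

10.38%

P = D₁/(r − g) ⇒ r = D₁/P + g = £132,000.0000/£2,451,946.85 + 0.05 = 0.053835 + 0.05 = 0.103835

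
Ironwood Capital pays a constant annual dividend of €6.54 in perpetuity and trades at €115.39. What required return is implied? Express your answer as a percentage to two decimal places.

P = C/r ⇒ r = C/P = €6.54/€115.39 = 0.056677

5.67%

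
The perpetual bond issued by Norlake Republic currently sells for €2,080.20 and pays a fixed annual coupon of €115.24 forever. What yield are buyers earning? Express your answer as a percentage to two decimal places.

5.54%

P = C/r ⇒ r = C/P = €115.24/€2,080.20 = 0.055399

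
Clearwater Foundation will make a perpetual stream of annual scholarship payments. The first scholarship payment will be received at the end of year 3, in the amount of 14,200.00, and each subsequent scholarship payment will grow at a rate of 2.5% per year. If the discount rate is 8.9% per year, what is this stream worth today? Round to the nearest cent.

Value at end of year 2: C₁ / (r − g) = 14,200.00 / (0.089 − 0.025) = 221,875.0000
Discount to today: PV = 221,875.0000 / (1 + 0.089)^2 = 221,875.0000 / 1.185921 = 187,090.88

187090.88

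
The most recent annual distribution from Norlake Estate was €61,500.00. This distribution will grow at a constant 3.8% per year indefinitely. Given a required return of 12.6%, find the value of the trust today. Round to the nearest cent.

€725420.45

D₁ = D₀ × (1 + g) = €61,500.00 × 1.038 = €63,837.0000
Growing perpetuity: P = D₁ / (r − g) = €63,837.0000 / (0.126 − 0.038) = €725,420.45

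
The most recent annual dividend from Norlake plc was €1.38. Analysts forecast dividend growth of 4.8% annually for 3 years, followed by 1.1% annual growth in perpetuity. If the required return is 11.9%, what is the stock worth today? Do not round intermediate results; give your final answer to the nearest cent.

€14.25

D_1 = 1.44624
D_2 = 1.51566
D_3 = 1.58841
Terminal value at year 3: TV = D_3×(1+g_2)/(r−g_2) = 1.60588/0.108 = 14.86929
P_0 = D_1/(1+r)^1 + D_2/(1+r)^2 + D_3/(1+r)^3 + TV/(1+r)^3
    = 1.29244 + 1.21044 + 1.13363 + 10.61207 = 14.24858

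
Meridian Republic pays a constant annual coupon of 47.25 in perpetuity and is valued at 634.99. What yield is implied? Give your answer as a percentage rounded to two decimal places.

P = C/r ⇒ r = C/P = 47.25/634.99 = 0.074411

7.44%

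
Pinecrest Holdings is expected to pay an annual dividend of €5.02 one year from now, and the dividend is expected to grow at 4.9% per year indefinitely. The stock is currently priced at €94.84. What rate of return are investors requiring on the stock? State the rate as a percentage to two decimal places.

P = D₁/(r − g) ⇒ r = D₁/P + g = €5.0200/€94.84 + 0.049 = 0.052931 + 0.049 = 0.101931

10.19%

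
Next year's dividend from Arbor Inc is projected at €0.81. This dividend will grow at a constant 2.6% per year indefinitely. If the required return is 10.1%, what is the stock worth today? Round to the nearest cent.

€10.80

Growing perpetuity: P = D₁ / (r − g) = €0.8100 / (0.101 − 0.026) = €10.80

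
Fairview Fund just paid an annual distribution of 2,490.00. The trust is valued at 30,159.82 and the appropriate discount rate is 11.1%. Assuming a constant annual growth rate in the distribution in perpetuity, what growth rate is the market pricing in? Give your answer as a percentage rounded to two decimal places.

P = D₀(1+g)/(r−g) ⇒ P(r−g) = D₀(1+g) ⇒ g(P+D₀) = P·r − D₀
g = (P·r − D₀)/(P + D₀) = (30,159.82×0.111 − 2,490.00) / (30,159.82 + 2,490.00) = 0.026271

2.63%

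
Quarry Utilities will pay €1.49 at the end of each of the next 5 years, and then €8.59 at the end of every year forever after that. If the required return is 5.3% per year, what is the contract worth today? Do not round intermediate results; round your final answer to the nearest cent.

€131.59

PV of 5-year annuity: €1.49 × [1 − (1+0.053)^−5] / 0.053 = 6.39777
Perpetuity value at year 5: €8.59 / 0.053 = 162.07547
PV of perpetuity: 162.07547 / (1+0.053)^5 = 125.19167
Total PV = 6.39777 + 125.19167 = 131.58944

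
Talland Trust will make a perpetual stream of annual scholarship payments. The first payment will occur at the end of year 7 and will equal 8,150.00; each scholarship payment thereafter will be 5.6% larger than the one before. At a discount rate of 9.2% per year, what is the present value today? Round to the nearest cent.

Value at end of year 6: C₁ / (r − g) = 8,150.00 / (0.092 − 0.056) = 226,388.8889
Discount to today: PV = 226,388.8889 / (1 + 0.092)^6 = 226,388.8889 / 1.695649 = 133,511.69

133511.69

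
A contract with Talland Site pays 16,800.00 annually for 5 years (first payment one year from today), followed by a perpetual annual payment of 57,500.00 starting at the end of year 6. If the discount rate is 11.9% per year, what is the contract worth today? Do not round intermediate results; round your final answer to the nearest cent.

PV of 5-year annuity: 16,800.00 × [1 − (1+0.119)^−5] / 0.119 = 60710.56790
Perpetuity value at year 5: 57,500.00 / 0.119 = 483193.27731
PV of perpetuity: 483193.27731 / (1+0.119)^5 = 275404.13123
Total PV = 60710.56790 + 275404.13123 = 336114.69913

336114.70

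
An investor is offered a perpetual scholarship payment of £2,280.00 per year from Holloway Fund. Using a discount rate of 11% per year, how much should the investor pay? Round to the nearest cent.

Level perpetuity: PV = C / r = £2,280.00 / 0.11 = £20,727.27

£20727.27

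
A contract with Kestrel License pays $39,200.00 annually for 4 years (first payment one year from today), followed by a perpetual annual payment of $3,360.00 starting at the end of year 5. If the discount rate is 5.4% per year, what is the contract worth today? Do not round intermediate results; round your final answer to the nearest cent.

$188137.07

PV of 4-year annuity: $39,200.00 × [1 − (1+0.054)^−4] / 0.054 = 137719.36592
Perpetuity value at year 4: $3,360.00 / 0.054 = 62222.22222
PV of perpetuity: 62222.22222 / (1+0.054)^4 = 50417.70514
Total PV = 137719.36592 + 50417.70514 = 188137.07106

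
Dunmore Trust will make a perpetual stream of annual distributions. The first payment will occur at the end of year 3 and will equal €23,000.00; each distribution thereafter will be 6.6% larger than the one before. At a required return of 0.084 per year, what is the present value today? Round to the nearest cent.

€1087418.62

Value at end of year 2: C₁ / (r − g) = €23,000.00 / (0.084 − 0.066) = €1,277,777.7778
Discount to today: PV = €1,277,777.7778 / (1 + 0.084)^2 = €1,277,777.7778 / 1.175056 = €1,087,418.62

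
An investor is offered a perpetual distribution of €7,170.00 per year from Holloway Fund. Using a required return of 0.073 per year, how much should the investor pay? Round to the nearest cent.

Level perpetuity: PV = C / r = €7,170.00 / 0.073 = €98,219.18

€98219.18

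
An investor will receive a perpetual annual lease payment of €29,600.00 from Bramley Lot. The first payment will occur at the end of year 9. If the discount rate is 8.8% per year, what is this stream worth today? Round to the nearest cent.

€171308.09

Value at end of year 8: C / r = €29,600.00 / 0.088 = €336,363.6364
Discount to today: PV = €336,363.6364 / (1 + 0.088)^8 = €336,363.6364 / 1.963501 = €171,308.09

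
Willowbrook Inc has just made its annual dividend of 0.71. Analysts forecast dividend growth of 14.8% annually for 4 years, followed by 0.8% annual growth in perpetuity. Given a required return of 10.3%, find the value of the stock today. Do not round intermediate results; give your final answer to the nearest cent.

11.98

D_1 = 0.81508
D_2 = 0.93571
D_3 = 1.07420
D_4 = 1.23318
Terminal value at year 4: TV = D_4×(1+g_2)/(r−g_2) = 1.24304/0.095 = 13.08467
P_0 = D_1/(1+r)^1 + D_2/(1+r)^2 + D_3/(1+r)^3 + D_4/(1+r)^4 + TV/(1+r)^4
    = 0.73897 + 0.76911 + 0.80049 + 0.83315 + 8.84017 = 11.98190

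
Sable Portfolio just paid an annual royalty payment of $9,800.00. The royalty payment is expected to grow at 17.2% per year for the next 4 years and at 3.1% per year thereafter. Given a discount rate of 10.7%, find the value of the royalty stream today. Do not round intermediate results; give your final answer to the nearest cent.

D_1 = 11485.60000
D_2 = 13461.12320
D_3 = 15776.43639
D_4 = 18489.98345
Terminal value at year 4: TV = D_4×(1+g_2)/(r−g_2) = 19063.17294/0.076 = 250831.22285
P_0 = D_1/(1+r)^1 + D_2/(1+r)^2 + D_3/(1+r)^3 + D_4/(1+r)^4 + TV/(1+r)^4
    = 10375.42909 + 10984.64579 + 11629.63403 + 12312.49420 + 167028.70421 = 212330.90731

$212330.91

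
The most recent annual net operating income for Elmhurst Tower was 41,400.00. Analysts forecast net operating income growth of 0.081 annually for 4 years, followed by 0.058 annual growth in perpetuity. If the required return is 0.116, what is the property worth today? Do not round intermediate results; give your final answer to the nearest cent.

D_1 = 44753.40000
D_2 = 48378.42540
D_3 = 52297.07786
D_4 = 56533.14116
Terminal value at year 4: TV = D_4×(1+g_2)/(r−g_2) = 59812.06335/0.058 = 1031242.47158
P_0 = D_1/(1+r)^1 + D_2/(1+r)^2 + D_3/(1+r)^3 + D_4/(1+r)^4 + TV/(1+r)^4
    = 40101.61290 + 38843.94583 + 37625.72172 + 36445.70357 + 664819.90305 = 817836.88708

817836.89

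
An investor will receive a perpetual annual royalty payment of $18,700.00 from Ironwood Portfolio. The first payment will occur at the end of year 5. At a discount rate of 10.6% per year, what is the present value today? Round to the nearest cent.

$117900.39

Value at end of year 4: C / r = $18,700.00 / 0.106 = $176,415.0943
Discount to today: PV = $176,415.0943 / (1 + 0.106)^4 = $176,415.0943 / 1.496306 = $117,900.39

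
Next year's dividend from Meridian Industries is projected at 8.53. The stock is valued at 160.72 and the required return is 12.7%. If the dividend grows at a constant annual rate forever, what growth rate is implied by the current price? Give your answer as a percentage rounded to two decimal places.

7.39%

P = D₁/(r−g) ⇒ g = r − D₁/P = 0.127 − 8.53/160.72 = 0.073926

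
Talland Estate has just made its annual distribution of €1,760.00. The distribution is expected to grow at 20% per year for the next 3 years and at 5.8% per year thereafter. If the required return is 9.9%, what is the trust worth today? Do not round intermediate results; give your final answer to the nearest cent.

€65435.49

D_1 = 2112.00000
D_2 = 2534.40000
D_3 = 3041.28000
Terminal value at year 3: TV = D_3×(1+g_2)/(r−g_2) = 3217.67424/0.041 = 78479.85951
P_0 = D_1/(1+r)^1 + D_2/(1+r)^2 + D_3/(1+r)^3 + TV/(1+r)^3
    = 1921.74704 + 2098.35892 + 2291.20173 + 59124.18125 = 65435.48894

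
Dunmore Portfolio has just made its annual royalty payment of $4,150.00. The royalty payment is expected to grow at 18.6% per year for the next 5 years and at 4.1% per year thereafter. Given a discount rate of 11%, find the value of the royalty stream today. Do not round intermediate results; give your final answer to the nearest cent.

D_1 = 4921.90000
D_2 = 5837.37340
D_3 = 6923.12485
D_4 = 8210.82607
D_5 = 9738.03972
Terminal value at year 5: TV = D_5×(1+g_2)/(r−g_2) = 10137.29935/0.069 = 146917.38194
P_0 = D_1/(1+r)^1 + D_2/(1+r)^2 + D_3/(1+r)^3 + D_4/(1+r)^4 + D_5/(1+r)^5 + TV/(1+r)^5
    = 4434.14414 + 4737.74320 + 5062.12922 + 5408.72546 + 5779.05261 + 87188.31543 = 112610.11006

$112610.11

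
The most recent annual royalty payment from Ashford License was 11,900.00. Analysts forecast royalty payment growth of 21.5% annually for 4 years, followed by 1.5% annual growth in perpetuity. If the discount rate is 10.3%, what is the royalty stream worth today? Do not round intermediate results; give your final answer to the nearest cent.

D_1 = 14458.50000
D_2 = 17567.07750
D_3 = 21343.99916
D_4 = 25932.95898
Terminal value at year 4: TV = D_4×(1+g_2)/(r−g_2) = 26321.95337/0.088 = 299113.10645
P_0 = D_1/(1+r)^1 + D_2/(1+r)^2 + D_3/(1+r)^3 + D_4/(1+r)^4 + TV/(1+r)^4
    = 13108.34089 + 14439.37822 + 15905.57075 + 17520.64231 + 202084.68116 = 263058.61333

263058.61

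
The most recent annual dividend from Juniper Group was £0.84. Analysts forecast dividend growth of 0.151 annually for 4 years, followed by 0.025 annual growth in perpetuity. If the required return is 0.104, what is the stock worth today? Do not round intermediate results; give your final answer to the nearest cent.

D_1 = 0.96684
D_2 = 1.11283
D_3 = 1.28087
D_4 = 1.47428
Terminal value at year 4: TV = D_4×(1+g_2)/(r−g_2) = 1.51114/0.079 = 19.12834
P_0 = D_1/(1+r)^1 + D_2/(1+r)^2 + D_3/(1+r)^3 + D_4/(1+r)^4 + TV/(1+r)^4
    = 0.87576 + 0.91304 + 0.95191 + 0.99244 + 12.87660 = 16.60976

£16.61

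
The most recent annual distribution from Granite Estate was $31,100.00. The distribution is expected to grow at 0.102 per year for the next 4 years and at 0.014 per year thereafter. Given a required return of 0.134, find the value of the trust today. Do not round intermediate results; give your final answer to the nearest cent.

$350232.35

D_1 = 34272.20000
D_2 = 37767.96440
D_3 = 41620.29677
D_4 = 45865.56704
Terminal value at year 4: TV = D_4×(1+g_2)/(r−g_2) = 46507.68498/0.12 = 387564.04148
P_0 = D_1/(1+r)^1 + D_2/(1+r)^2 + D_3/(1+r)^3 + D_4/(1+r)^4 + TV/(1+r)^4
    = 30222.39859 + 29369.56194 + 28540.79124 + 27735.40736 + 234364.19217 = 350232.35130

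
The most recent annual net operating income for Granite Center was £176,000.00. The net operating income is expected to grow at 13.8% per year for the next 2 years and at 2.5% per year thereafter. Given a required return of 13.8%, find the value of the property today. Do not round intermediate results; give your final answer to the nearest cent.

D_1 = 200288.00000
D_2 = 227927.74400
Terminal value at year 2: TV = D_2×(1+g_2)/(r−g_2) = 233625.93760/0.113 = 2067486.17345
P_0 = D_1/(1+r)^1 + D_2/(1+r)^2 + TV/(1+r)^2
    = 176000.00000 + 176000.00000 + 1596460.17699 = 1948460.17699

£1948460.18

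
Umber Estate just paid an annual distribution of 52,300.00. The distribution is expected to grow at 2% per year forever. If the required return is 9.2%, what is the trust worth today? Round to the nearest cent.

D₁ = D₀ × (1 + g) = 52,300.00 × 1.02 = 53,346.0000
Growing perpetuity: P = D₁ / (r − g) = 53,346.0000 / (0.092 − 0.02) = 740,916.67

740916.67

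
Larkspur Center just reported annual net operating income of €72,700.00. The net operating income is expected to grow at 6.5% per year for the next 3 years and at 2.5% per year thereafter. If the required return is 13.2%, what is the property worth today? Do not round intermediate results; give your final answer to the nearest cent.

D_1 = 77425.50000
D_2 = 82458.15750
D_3 = 87817.93774
Terminal value at year 3: TV = D_3×(1+g_2)/(r−g_2) = 90013.38618/0.107 = 841246.59982
P_0 = D_1/(1+r)^1 + D_2/(1+r)^2 + D_3/(1+r)^3 + TV/(1+r)^3
    = 68397.08481 + 64348.84745 + 60540.21426 + 579941.30480 = 773227.45131

€773227.45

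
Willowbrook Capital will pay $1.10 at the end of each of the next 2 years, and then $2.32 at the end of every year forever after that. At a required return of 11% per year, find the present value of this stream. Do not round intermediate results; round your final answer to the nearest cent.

$19.00

PV of 2-year annuity: $1.10 × [1 − (1+0.11)^−2] / 0.11 = 1.88378
Perpetuity value at year 2: $2.32 / 0.11 = 21.09091
PV of perpetuity: 21.09091 / (1+0.11)^2 = 17.11785
Total PV = 1.88378 + 17.11785 = 19.00163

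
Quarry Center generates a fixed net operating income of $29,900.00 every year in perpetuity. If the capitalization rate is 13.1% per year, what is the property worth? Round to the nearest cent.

$228244.27

Level perpetuity: PV = C / r = $29,900.00 / 0.131 = $228,244.27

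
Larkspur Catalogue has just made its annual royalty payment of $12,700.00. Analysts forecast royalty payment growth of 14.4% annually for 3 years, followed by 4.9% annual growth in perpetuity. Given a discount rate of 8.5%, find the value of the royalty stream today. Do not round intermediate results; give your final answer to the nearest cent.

D_1 = 14528.80000
D_2 = 16620.94720
D_3 = 19014.36360
Terminal value at year 3: TV = D_3×(1+g_2)/(r−g_2) = 19946.06741/0.036 = 554057.42814
P_0 = D_1/(1+r)^1 + D_2/(1+r)^2 + D_3/(1+r)^3 + TV/(1+r)^3
    = 13390.59908 + 14118.75147 + 14886.49925 + 433776.04749 = 476171.89728

$476171.90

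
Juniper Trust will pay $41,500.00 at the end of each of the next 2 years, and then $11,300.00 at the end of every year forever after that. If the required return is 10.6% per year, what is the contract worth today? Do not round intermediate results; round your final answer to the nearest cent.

$158597.99

PV of 2-year annuity: $41,500.00 × [1 − (1+0.106)^−2] / 0.106 = 71449.00902
Perpetuity value at year 2: $11,300.00 / 0.106 = 106603.77358
PV of perpetuity: 106603.77358 / (1+0.106)^2 = 87148.98318
Total PV = 71449.00902 + 87148.98318 = 158597.99220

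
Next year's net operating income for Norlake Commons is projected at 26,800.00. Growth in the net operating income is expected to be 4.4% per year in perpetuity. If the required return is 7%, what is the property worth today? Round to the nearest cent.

1030769.23

Growing perpetuity: P = D₁ / (r − g) = 26,800.0000 / (0.07 − 0.044) = 1,030,769.23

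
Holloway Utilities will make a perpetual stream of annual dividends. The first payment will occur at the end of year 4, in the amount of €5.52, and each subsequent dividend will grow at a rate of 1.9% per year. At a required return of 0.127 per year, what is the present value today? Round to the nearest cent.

€35.71

Value at end of year 3: C₁ / (r − g) = €5.52 / (0.127 − 0.019) = €51.1111
Discount to today: PV = €51.1111 / (1 + 0.127)^3 = €51.1111 / 1.431435 = €35.71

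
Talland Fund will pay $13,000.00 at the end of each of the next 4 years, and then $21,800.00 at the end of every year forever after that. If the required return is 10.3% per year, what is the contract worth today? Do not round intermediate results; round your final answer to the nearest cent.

PV of 4-year annuity: $13,000.00 × [1 − (1+0.103)^−4] / 0.103 = 40942.05784
Perpetuity value at year 4: $21,800.00 / 0.103 = 211650.48544
PV of perpetuity: 211650.48544 / (1+0.103)^4 = 142993.80383
Total PV = 40942.05784 + 142993.80383 = 183935.86167

$183935.86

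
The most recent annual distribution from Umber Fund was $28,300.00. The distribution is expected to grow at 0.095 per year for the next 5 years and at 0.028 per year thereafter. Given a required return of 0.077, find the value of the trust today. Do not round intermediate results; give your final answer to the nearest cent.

D_1 = 30988.50000
D_2 = 33932.40750
D_3 = 37155.98621
D_4 = 40685.80490
D_5 = 44550.95637
Terminal value at year 5: TV = D_5×(1+g_2)/(r−g_2) = 45798.38315/0.049 = 934660.88055
P_0 = D_1/(1+r)^1 + D_2/(1+r)^2 + D_3/(1+r)^3 + D_4/(1+r)^4 + D_5/(1+r)^5 + TV/(1+r)^5
    = 28772.98050 + 29253.86597 + 29742.78852 + 30239.88248 + 30745.28441 + 645023.51792 = 793778.31981

$793778.32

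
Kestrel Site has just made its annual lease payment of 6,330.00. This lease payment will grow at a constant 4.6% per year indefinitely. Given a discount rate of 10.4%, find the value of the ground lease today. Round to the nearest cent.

D₁ = D₀ × (1 + g) = 6,330.00 × 1.046 = 6,621.1800
Growing perpetuity: P = D₁ / (r − g) = 6,621.1800 / (0.104 − 0.046) = 114,158.28

114158.28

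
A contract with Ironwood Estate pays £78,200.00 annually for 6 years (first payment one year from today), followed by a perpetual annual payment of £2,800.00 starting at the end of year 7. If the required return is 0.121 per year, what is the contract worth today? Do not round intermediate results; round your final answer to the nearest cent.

£332264.61

PV of 6-year annuity: £78,200.00 × [1 − (1+0.121)^−6] / 0.121 = 320603.52806
Perpetuity value at year 6: £2,800.00 / 0.121 = 23140.49587
PV of perpetuity: 23140.49587 / (1+0.121)^6 = 11661.08566
Total PV = 320603.52806 + 11661.08566 = 332264.61371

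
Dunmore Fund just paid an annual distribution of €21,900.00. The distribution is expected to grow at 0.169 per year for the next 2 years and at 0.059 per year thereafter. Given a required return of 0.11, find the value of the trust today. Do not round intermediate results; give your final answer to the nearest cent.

D_1 = 25601.10000
D_2 = 29927.68590
Terminal value at year 2: TV = D_2×(1+g_2)/(r−g_2) = 31693.41937/0.051 = 621439.59545
P_0 = D_1/(1+r)^1 + D_2/(1+r)^2 + TV/(1+r)^2
    = 23064.05405 + 24289.98125 + 504374.31658 = 551728.35188

€551728.35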